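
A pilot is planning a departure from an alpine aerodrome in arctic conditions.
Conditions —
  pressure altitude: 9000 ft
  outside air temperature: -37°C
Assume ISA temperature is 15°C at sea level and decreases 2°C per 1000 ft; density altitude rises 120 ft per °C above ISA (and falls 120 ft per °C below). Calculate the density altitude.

ISA temperature at 9000 ft = 15 − 2 × (9000/1000) = -3°C.
ISA deviation = -37 − (-3) = -34°C.
Density altitude = 9000 + 120 × (-34) = 9000 + (-4080) = 4920 ft.

4920 ft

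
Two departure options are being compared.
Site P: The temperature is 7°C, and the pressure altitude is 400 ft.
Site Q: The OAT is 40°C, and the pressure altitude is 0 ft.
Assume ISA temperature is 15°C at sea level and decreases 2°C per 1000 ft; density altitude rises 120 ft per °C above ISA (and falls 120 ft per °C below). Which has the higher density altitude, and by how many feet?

Site P: ISA temp = 14.2°C, deviation -7.2°C, DA = 400 + 120 × (-7.2) = -464 ft.
Site Q: ISA temp = 15°C, deviation +25°C, DA = 0 + 120 × 25 = 3000 ft.
Site Q is higher by 3000 − (-464) = 3464 ft.

Site Q by 3464 ft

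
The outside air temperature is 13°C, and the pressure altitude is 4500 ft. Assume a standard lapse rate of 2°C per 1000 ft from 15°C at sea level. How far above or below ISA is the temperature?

ISA+7°C

ISA temperature at 4500 ft = 15 − 2 × (4500/1000) = 6°C.
Deviation = OAT − ISA = 13 − 6 = +7°C.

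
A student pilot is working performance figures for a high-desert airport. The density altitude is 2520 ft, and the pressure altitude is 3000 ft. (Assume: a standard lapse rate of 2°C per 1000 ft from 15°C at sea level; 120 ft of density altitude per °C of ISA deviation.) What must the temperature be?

5°C

Density altitude − pressure altitude = 2520 − 3000 = -480 ft.
At 120 ft/°C that is an ISA deviation of -480/120 = -4°C.
ISA temperature at 3000 ft = 15 − 2 × (3000/1000) = 9°C.
OAT = ISA + deviation = 9 + (-4) = 5°C.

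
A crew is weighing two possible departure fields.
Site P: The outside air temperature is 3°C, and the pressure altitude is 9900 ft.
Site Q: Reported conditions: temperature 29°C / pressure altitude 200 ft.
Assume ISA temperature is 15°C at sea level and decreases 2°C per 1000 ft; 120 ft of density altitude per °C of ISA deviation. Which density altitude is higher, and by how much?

Site P: ISA temp = -4.8°C, deviation +7.8°C, DA = 9900 + 120 × 7.8 = 10836 ft.
Site Q: ISA temp = 14.6°C, deviation +14.4°C, DA = 200 + 120 × 14.4 = 1928 ft.
Site P is higher by 10836 − 1928 = 8908 ft.

Site P by 8908 ft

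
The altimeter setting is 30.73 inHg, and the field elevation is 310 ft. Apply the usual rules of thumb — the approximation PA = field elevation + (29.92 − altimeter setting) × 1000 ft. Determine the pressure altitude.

Pressure correction = (29.92 − 30.73) × 1000 = -810 ft.
Pressure altitude = 310 + (-810) = -500 ft.

-500 ft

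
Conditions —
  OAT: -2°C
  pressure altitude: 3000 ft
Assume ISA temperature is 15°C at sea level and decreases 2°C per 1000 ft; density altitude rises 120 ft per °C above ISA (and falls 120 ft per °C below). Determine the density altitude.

1680 ft

ISA temperature at 3000 ft = 15 − 2 × (3000/1000) = 9°C.
ISA deviation = -2 − 9 = -11°C.
Density altitude = 3000 + 120 × (-11) = 3000 + (-1320) = 1680 ft.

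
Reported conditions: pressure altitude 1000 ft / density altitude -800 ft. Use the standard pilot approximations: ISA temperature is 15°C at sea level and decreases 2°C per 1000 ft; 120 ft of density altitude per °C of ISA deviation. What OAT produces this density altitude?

-2°C

Density altitude − pressure altitude = -800 − 1000 = -1800 ft.
At 120 ft/°C that is an ISA deviation of -1800/120 = -15°C.
ISA temperature at 1000 ft = 15 − 2 × (1000/1000) = 13°C.
OAT = ISA + deviation = 13 + (-15) = -2°C.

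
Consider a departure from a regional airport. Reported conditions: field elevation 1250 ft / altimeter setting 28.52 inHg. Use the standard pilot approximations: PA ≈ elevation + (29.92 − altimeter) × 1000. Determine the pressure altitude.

2650 ft

Pressure correction = (29.92 − 28.52) × 1000 = +1400 ft.
Pressure altitude = 1250 + (+1400) = 2650 ft.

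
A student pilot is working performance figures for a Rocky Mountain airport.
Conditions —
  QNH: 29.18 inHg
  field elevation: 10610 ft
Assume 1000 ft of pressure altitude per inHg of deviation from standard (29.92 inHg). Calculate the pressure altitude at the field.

Pressure correction = (29.92 − 29.18) × 1000 = +740 ft.
Pressure altitude = 10610 + (+740) = 11350 ft.

11350 ft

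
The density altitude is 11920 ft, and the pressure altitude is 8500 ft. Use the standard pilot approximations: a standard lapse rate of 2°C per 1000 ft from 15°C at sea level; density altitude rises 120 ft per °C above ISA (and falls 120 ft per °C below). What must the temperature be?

Density altitude − pressure altitude = 11920 − 8500 = +3420 ft.
At 120 ft/°C that is an ISA deviation of 3420/120 = +28.5°C.
ISA temperature at 8500 ft = 15 − 2 × (8500/1000) = -2°C.
OAT = ISA + deviation = -2 + (+28.5) = 26.5°C.

26.5°C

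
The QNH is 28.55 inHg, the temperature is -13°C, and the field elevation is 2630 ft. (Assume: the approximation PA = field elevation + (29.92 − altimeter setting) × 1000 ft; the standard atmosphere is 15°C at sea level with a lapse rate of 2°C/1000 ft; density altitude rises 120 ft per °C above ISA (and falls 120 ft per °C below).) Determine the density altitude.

Pressure altitude = 2630 + (29.92 − 28.55) × 1000 = 2630 + (+1370) = 4000 ft.
ISA temperature at 4000 ft = 15 − 2 × (4000/1000) = 7°C.
ISA deviation = -13 − 7 = -20°C.
Density altitude = 4000 + 120 × (-20) = 1600 ft.

1600 ft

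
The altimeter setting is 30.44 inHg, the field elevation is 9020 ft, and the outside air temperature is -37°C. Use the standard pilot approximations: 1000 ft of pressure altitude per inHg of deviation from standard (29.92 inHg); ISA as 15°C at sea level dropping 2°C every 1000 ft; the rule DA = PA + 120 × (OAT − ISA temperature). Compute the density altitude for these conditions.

4300 ft

Pressure altitude = 9020 + (29.92 − 30.44) × 1000 = 9020 + (-520) = 8500 ft.
ISA temperature at 8500 ft = 15 − 2 × (8500/1000) = -2°C.
ISA deviation = -37 − (-2) = -35°C.
Density altitude = 8500 + 120 × (-35) = 4300 ft.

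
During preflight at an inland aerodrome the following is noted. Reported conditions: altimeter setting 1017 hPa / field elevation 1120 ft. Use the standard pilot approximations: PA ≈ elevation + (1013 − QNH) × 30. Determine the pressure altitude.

1000 ft

Pressure correction = (1013 − 1017) × 30 = -120 ft.
Pressure altitude = 1120 + (-120) = 1000 ft.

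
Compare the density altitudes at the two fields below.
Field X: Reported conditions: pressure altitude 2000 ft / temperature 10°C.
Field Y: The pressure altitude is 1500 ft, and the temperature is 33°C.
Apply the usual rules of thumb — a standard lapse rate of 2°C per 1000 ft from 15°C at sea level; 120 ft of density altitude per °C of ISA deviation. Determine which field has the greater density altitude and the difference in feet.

Field Y by 2140 ft

Field X: ISA temp = 11°C, deviation -1°C, DA = 2000 + 120 × (-1) = 1880 ft.
Field Y: ISA temp = 12°C, deviation +21°C, DA = 1500 + 120 × 21 = 4020 ft.
Field Y is higher by 4020 − 1880 = 2140 ft.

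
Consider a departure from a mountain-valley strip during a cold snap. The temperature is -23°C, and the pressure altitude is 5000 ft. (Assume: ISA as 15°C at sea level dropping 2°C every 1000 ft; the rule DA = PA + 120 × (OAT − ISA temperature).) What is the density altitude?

1640 ft

ISA temperature at 5000 ft = 15 − 2 × (5000/1000) = 5°C.
ISA deviation = -23 − 5 = -28°C.
Density altitude = 5000 + 120 × (-28) = 5000 + (-3360) = 1640 ft.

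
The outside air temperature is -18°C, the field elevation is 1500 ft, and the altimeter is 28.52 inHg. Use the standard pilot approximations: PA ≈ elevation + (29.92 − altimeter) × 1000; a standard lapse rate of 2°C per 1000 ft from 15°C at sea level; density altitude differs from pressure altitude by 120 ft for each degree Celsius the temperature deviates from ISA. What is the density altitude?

Pressure altitude = 1500 + (29.92 − 28.52) × 1000 = 1500 + (+1400) = 2900 ft.
ISA temperature at 2900 ft = 15 − 2 × (2900/1000) = 9.2°C.
ISA deviation = -18 − 9.2 = -27.2°C.
Density altitude = 2900 + 120 × (-27.2) = -364 ft.

-364 ft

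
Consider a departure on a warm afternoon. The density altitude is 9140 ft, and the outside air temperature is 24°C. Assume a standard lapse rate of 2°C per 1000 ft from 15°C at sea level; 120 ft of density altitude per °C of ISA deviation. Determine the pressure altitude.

6500 ft

DA = PA + 120 × (OAT − (15 − 2·PA/1000)) = PA + 120·OAT − 1800 + 0.24·PA = 1.24·PA + 120·OAT − 1800.
So 1.24·PA = 9140 − 120 × 24 + 1800 = 8060.
PA = 8060 / 1.24 = 6500 ft.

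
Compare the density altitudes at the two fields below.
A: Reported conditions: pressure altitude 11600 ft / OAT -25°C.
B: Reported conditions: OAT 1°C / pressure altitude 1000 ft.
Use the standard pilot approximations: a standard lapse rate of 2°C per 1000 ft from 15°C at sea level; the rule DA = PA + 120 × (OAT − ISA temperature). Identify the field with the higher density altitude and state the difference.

A: ISA temp = -8.2°C, deviation -16.8°C, DA = 11600 + 120 × (-16.8) = 9584 ft.
B: ISA temp = 13°C, deviation -12°C, DA = 1000 + 120 × (-12) = -440 ft.
A is higher by 9584 − (-440) = 10024 ft.

A by 10024 ft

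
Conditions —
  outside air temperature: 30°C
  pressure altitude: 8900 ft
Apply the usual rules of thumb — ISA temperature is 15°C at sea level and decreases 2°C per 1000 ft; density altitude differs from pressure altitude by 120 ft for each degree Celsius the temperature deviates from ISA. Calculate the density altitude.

ISA temperature at 8900 ft = 15 − 2 × (8900/1000) = -2.8°C.
ISA deviation = 30 − (-2.8) = +32.8°C.
Density altitude = 8900 + 120 × (32.8) = 8900 + (+3936) = 12836 ft.

12836 ft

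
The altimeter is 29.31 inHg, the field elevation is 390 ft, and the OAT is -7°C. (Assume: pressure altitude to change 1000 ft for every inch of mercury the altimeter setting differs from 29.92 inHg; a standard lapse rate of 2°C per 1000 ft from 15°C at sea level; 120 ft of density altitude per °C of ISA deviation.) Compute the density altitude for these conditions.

-1400 ft

Pressure altitude = 390 + (29.92 − 29.31) × 1000 = 390 + (+610) = 1000 ft.
ISA temperature at 1000 ft = 15 − 2 × (1000/1000) = 13°C.
ISA deviation = -7 − 13 = -20°C.
Density altitude = 1000 + 120 × (-20) = -1400 ft.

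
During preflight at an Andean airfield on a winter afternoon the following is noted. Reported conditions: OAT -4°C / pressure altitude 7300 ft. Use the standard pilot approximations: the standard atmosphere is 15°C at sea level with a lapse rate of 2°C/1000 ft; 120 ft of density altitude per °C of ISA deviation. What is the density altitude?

6772 ft

ISA temperature at 7300 ft = 15 − 2 × (7300/1000) = 0.4°C.
ISA deviation = -4 − 0.4 = -4.4°C.
Density altitude = 7300 + 120 × (-4.4) = 7300 + (-528) = 6772 ft.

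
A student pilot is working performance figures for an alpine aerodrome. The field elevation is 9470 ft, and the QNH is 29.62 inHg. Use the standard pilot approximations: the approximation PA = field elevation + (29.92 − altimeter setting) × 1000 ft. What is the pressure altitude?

9770 ft

Pressure correction = (29.92 − 29.62) × 1000 = +300 ft.
Pressure altitude = 9470 + (+300) = 9770 ft.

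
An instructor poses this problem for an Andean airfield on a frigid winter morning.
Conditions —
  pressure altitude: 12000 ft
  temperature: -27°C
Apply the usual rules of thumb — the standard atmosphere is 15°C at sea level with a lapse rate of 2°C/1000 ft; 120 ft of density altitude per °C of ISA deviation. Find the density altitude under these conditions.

9840 ft

ISA temperature at 12000 ft = 15 − 2 × (12000/1000) = -9°C.
ISA deviation = -27 − (-9) = -18°C.
Density altitude = 12000 + 120 × (-18) = 12000 + (-2160) = 9840 ft.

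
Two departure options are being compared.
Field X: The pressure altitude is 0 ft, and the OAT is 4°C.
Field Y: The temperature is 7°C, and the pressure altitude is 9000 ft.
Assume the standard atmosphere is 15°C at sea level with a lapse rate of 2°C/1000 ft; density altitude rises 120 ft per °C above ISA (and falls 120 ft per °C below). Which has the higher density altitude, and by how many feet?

Field X: ISA temp = 15°C, deviation -11°C, DA = 0 + 120 × (-11) = -1320 ft.
Field Y: ISA temp = -3°C, deviation +10°C, DA = 9000 + 120 × 10 = 10200 ft.
Field Y is higher by 10200 − (-1320) = 11520 ft.

Field Y by 11520 ft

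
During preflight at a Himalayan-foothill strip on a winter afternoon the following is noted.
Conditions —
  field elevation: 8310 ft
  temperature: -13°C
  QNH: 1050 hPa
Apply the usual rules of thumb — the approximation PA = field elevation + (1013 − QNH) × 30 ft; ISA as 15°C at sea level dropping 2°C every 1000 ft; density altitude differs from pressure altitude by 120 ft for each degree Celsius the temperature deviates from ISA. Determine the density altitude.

Pressure altitude = 8310 + (1013 − 1050) × 30 = 8310 + (-1110) = 7200 ft.
ISA temperature at 7200 ft = 15 − 2 × (7200/1000) = 0.6°C.
ISA deviation = -13 − 0.6 = -13.6°C.
Density altitude = 7200 + 120 × (-13.6) = 5568 ft.

5568 ft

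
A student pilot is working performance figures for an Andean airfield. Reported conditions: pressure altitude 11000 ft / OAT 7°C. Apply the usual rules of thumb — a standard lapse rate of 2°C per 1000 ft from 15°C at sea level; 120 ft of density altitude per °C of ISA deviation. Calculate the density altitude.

12680 ft

ISA temperature at 11000 ft = 15 − 2 × (11000/1000) = -7°C.
ISA deviation = 7 − (-7) = +14°C.
Density altitude = 11000 + 120 × (14) = 11000 + (+1680) = 12680 ft.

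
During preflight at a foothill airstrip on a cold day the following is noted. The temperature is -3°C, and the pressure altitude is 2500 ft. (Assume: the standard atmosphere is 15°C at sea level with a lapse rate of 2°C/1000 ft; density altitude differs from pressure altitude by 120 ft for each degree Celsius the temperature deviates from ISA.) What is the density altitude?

ISA temperature at 2500 ft = 15 − 2 × (2500/1000) = 10°C.
ISA deviation = -3 − 10 = -13°C.
Density altitude = 2500 + 120 × (-13) = 2500 + (-1560) = 940 ft.

940 ft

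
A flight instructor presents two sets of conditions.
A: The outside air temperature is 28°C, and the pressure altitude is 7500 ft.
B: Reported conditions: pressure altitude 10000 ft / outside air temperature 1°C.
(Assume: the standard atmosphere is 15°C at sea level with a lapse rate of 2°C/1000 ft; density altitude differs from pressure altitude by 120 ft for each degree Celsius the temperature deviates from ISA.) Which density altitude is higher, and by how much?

A by 140 ft

A: ISA temp = 0°C, deviation +28°C, DA = 7500 + 120 × 28 = 10860 ft.
B: ISA temp = -5°C, deviation +6°C, DA = 10000 + 120 × 6 = 10720 ft.
A is higher by 10860 − 10720 = 140 ft.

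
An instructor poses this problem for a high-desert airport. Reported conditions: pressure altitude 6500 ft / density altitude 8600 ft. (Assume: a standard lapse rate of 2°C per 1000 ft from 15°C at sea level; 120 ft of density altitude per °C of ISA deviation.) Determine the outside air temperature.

Density altitude − pressure altitude = 8600 − 6500 = +2100 ft.
At 120 ft/°C that is an ISA deviation of 2100/120 = +17.5°C.
ISA temperature at 6500 ft = 15 − 2 × (6500/1000) = 2°C.
OAT = ISA + deviation = 2 + (+17.5) = 19.5°C.

19.5°C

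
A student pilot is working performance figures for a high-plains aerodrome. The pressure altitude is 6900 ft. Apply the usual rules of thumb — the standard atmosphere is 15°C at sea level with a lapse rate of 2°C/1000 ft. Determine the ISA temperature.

ISA temperature = 15 − 2 × (6900/1000) = 15 − 13.8 = 1.2°C.

1.2°C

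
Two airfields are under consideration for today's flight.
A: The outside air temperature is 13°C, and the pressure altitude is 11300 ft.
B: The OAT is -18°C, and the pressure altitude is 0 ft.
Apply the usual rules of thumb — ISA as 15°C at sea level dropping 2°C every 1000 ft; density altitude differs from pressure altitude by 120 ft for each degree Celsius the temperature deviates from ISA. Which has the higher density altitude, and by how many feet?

A: ISA temp = -7.6°C, deviation +20.6°C, DA = 11300 + 120 × 20.6 = 13772 ft.
B: ISA temp = 15°C, deviation -33°C, DA = 0 + 120 × (-33) = -3960 ft.
A is higher by 13772 − (-3960) = 17732 ft.

A by 17732 ft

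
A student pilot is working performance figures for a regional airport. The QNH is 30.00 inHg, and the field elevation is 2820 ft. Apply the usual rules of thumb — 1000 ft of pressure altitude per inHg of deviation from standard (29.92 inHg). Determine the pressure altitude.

Pressure correction = (29.92 − 30.00) × 1000 = -80 ft.
Pressure altitude = 2820 + (-80) = 2740 ft.

2740 ft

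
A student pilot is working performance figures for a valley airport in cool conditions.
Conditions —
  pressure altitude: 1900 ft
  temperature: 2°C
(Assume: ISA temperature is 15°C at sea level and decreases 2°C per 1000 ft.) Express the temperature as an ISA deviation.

ISA temperature at 1900 ft = 15 − 2 × (1900/1000) = 11.2°C.
Deviation = OAT − ISA = 2 − 11.2 = -9.2°C.

ISA-9.2°C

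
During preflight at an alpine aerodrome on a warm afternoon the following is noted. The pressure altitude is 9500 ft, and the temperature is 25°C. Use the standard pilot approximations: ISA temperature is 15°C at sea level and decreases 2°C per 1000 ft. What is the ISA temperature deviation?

ISA temperature at 9500 ft = 15 − 2 × (9500/1000) = -4°C.
Deviation = OAT − ISA = 25 − (-4) = +29°C.

ISA+29°C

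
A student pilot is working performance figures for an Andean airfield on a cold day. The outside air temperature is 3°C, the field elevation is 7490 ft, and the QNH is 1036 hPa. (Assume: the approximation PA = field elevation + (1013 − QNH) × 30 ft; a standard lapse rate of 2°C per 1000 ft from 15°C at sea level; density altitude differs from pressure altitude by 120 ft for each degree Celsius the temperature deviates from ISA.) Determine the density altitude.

Pressure altitude = 7490 + (1013 − 1036) × 30 = 7490 + (-690) = 6800 ft.
ISA temperature at 6800 ft = 15 − 2 × (6800/1000) = 1.4°C.
ISA deviation = 3 − 1.4 = +1.6°C.
Density altitude = 6800 + 120 × (1.6) = 6992 ft.

6992 ft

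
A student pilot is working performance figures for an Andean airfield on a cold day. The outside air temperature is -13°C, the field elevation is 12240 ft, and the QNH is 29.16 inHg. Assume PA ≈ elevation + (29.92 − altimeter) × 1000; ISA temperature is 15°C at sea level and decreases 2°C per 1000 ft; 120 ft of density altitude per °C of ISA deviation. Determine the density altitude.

Pressure altitude = 12240 + (29.92 − 29.16) × 1000 = 12240 + (+760) = 13000 ft.
ISA temperature at 13000 ft = 15 − 2 × (13000/1000) = -11°C.
ISA deviation = -13 − (-11) = -2°C.
Density altitude = 13000 + 120 × (-2) = 12760 ft.

12760 ft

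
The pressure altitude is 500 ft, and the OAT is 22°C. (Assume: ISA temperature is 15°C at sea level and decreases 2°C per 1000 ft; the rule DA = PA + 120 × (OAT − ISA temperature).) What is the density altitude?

1460 ft

ISA temperature at 500 ft = 15 − 2 × (500/1000) = 14°C.
ISA deviation = 22 − 14 = +8°C.
Density altitude = 500 + 120 × (8) = 500 + (+960) = 1460 ft.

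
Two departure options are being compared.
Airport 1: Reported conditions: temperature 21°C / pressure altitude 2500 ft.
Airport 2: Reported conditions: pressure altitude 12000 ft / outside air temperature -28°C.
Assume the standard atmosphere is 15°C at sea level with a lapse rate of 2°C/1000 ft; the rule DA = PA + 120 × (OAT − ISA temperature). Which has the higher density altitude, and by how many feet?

Airport 1: ISA temp = 10°C, deviation +11°C, DA = 2500 + 120 × 11 = 3820 ft.
Airport 2: ISA temp = -9°C, deviation -19°C, DA = 12000 + 120 × (-19) = 9720 ft.
Airport 2 is higher by 9720 − 3820 = 5900 ft.

Airport 2 by 5900 ft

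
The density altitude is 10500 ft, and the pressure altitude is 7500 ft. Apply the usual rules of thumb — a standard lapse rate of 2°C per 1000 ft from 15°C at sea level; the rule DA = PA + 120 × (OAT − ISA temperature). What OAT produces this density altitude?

Density altitude − pressure altitude = 10500 − 7500 = +3000 ft.
At 120 ft/°C that is an ISA deviation of 3000/120 = +25°C.
ISA temperature at 7500 ft = 15 − 2 × (7500/1000) = 0°C.
OAT = ISA + deviation = 0 + (+25) = 25°C.

25°C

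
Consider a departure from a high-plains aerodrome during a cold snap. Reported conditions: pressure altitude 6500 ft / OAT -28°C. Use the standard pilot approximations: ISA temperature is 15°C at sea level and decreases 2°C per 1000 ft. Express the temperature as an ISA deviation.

ISA-30°C

ISA temperature at 6500 ft = 15 − 2 × (6500/1000) = 2°C.
Deviation = OAT − ISA = -28 − 2 = -30°C.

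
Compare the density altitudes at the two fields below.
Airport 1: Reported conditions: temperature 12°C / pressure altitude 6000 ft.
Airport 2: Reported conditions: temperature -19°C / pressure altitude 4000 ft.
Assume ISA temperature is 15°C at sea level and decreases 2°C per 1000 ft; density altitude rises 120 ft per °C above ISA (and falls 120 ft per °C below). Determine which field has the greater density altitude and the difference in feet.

Airport 1 by 6200 ft

Airport 1: ISA temp = 3°C, deviation +9°C, DA = 6000 + 120 × 9 = 7080 ft.
Airport 2: ISA temp = 7°C, deviation -26°C, DA = 4000 + 120 × (-26) = 880 ft.
Airport 1 is higher by 7080 − 880 = 6200 ft.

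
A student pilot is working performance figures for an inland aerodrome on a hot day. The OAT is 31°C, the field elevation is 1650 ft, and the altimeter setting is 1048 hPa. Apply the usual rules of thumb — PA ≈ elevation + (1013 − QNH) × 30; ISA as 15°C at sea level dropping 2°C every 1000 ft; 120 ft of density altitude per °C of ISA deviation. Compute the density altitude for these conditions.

Pressure altitude = 1650 + (1013 − 1048) × 30 = 1650 + (-1050) = 600 ft.
ISA temperature at 600 ft = 15 − 2 × (600/1000) = 13.8°C.
ISA deviation = 31 − 13.8 = +17.2°C.
Density altitude = 600 + 120 × (17.2) = 2664 ft.

2664 ft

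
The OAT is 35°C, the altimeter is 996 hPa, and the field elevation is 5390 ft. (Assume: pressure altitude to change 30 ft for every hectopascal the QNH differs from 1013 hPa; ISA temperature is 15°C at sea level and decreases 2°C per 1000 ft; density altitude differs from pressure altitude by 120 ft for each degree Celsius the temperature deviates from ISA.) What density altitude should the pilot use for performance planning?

9716 ft

Pressure altitude = 5390 + (1013 − 996) × 30 = 5390 + (+510) = 5900 ft.
ISA temperature at 5900 ft = 15 − 2 × (5900/1000) = 3.2°C.
ISA deviation = 35 − 3.2 = +31.8°C.
Density altitude = 5900 + 120 × (31.8) = 9716 ft.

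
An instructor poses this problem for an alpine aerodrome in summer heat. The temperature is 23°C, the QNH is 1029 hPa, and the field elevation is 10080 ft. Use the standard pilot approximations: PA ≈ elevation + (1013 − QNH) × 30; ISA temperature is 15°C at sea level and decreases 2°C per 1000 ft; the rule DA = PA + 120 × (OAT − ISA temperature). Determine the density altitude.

12864 ft

Pressure altitude = 10080 + (1013 − 1029) × 30 = 10080 + (-480) = 9600 ft.
ISA temperature at 9600 ft = 15 − 2 × (9600/1000) = -4.2°C.
ISA deviation = 23 − (-4.2) = +27.2°C.
Density altitude = 9600 + 120 × (27.2) = 12864 ft.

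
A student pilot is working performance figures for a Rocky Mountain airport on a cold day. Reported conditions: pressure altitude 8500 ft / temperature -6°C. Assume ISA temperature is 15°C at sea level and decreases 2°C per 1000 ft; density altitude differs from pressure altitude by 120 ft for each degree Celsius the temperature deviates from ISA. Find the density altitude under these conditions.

8020 ft

ISA temperature at 8500 ft = 15 − 2 × (8500/1000) = -2°C.
ISA deviation = -6 − (-2) = -4°C.
Density altitude = 8500 + 120 × (-4) = 8500 + (-480) = 8020 ft.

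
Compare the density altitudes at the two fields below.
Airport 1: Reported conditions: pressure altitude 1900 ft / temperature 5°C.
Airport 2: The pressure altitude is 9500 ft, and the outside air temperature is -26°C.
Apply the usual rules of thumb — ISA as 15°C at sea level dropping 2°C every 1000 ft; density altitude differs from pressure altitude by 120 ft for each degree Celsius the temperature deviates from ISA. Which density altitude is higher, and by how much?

Airport 2 by 5704 ft

Airport 1: ISA temp = 11.2°C, deviation -6.2°C, DA = 1900 + 120 × (-6.2) = 1156 ft.
Airport 2: ISA temp = -4°C, deviation -22°C, DA = 9500 + 120 × (-22) = 6860 ft.
Airport 2 is higher by 6860 − 1156 = 5704 ft.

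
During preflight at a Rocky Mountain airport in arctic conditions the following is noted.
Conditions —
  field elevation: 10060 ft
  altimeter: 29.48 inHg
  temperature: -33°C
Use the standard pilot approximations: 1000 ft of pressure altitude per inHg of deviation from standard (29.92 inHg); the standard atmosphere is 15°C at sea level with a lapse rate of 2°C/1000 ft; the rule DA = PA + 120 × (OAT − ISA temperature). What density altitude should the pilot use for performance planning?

Pressure altitude = 10060 + (29.92 − 29.48) × 1000 = 10060 + (+440) = 10500 ft.
ISA temperature at 10500 ft = 15 − 2 × (10500/1000) = -6°C.
ISA deviation = -33 − (-6) = -27°C.
Density altitude = 10500 + 120 × (-27) = 7260 ft.

7260 ft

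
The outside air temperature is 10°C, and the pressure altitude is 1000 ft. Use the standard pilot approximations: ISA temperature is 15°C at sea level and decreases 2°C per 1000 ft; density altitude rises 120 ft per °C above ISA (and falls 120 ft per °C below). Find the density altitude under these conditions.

ISA temperature at 1000 ft = 15 − 2 × (1000/1000) = 13°C.
ISA deviation = 10 − 13 = -3°C.
Density altitude = 1000 + 120 × (-3) = 1000 + (-360) = 640 ft.

640 ft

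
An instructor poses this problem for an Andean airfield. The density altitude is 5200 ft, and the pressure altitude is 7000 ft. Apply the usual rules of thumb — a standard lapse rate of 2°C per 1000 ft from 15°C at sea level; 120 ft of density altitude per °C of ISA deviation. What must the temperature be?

Density altitude − pressure altitude = 5200 − 7000 = -1800 ft.
At 120 ft/°C that is an ISA deviation of -1800/120 = -15°C.
ISA temperature at 7000 ft = 15 − 2 × (7000/1000) = 1°C.
OAT = ISA + deviation = 1 + (-15) = -14°C.

-14°C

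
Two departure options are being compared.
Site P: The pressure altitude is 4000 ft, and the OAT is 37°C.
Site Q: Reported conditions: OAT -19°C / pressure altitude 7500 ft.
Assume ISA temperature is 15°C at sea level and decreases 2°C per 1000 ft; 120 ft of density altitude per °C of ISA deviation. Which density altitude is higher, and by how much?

Site P by 2380 ft

Site P: ISA temp = 7°C, deviation +30°C, DA = 4000 + 120 × 30 = 7600 ft.
Site Q: ISA temp = 0°C, deviation -19°C, DA = 7500 + 120 × (-19) = 5220 ft.
Site P is higher by 7600 − 5220 = 2380 ft.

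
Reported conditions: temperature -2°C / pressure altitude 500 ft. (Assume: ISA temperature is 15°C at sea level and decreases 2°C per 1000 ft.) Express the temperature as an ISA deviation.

ISA-16°C

ISA temperature at 500 ft = 15 − 2 × (500/1000) = 14°C.
Deviation = OAT − ISA = -2 − 14 = -16°C.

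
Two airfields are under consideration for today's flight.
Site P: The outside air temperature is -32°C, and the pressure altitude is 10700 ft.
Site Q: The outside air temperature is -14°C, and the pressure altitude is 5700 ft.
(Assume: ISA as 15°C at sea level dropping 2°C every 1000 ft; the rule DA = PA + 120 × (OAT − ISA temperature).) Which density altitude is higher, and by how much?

Site P: ISA temp = -6.4°C, deviation -25.6°C, DA = 10700 + 120 × (-25.6) = 7628 ft.
Site Q: ISA temp = 3.6°C, deviation -17.6°C, DA = 5700 + 120 × (-17.6) = 3588 ft.
Site P is higher by 7628 − 3588 = 4040 ft.

Site P by 4040 ft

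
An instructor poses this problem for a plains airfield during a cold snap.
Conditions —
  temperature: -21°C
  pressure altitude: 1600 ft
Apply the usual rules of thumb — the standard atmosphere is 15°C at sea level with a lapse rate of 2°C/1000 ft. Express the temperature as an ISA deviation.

ISA temperature at 1600 ft = 15 − 2 × (1600/1000) = 11.8°C.
Deviation = OAT − ISA = -21 − 11.8 = -32.8°C.

ISA-32.8°C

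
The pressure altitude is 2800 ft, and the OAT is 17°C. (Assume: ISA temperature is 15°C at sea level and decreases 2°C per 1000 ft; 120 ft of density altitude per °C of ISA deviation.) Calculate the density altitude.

3712 ft

ISA temperature at 2800 ft = 15 − 2 × (2800/1000) = 9.4°C.
ISA deviation = 17 − 9.4 = +7.6°C.
Density altitude = 2800 + 120 × (7.6) = 2800 + (+912) = 3712 ft.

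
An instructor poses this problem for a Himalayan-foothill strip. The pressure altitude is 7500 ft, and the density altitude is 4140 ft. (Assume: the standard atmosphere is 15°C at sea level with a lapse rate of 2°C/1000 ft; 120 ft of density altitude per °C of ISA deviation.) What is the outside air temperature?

-28°C

Density altitude − pressure altitude = 4140 − 7500 = -3360 ft.
At 120 ft/°C that is an ISA deviation of -3360/120 = -28°C.
ISA temperature at 7500 ft = 15 − 2 × (7500/1000) = 0°C.
OAT = ISA + deviation = 0 + (-28) = -28°C.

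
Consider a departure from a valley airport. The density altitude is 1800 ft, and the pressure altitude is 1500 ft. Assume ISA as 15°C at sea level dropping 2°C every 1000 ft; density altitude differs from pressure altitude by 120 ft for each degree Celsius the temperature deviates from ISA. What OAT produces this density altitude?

14.5°C

Density altitude − pressure altitude = 1800 − 1500 = +300 ft.
At 120 ft/°C that is an ISA deviation of 300/120 = +2.5°C.
ISA temperature at 1500 ft = 15 − 2 × (1500/1000) = 12°C.
OAT = ISA + deviation = 12 + (+2.5) = 14.5°C.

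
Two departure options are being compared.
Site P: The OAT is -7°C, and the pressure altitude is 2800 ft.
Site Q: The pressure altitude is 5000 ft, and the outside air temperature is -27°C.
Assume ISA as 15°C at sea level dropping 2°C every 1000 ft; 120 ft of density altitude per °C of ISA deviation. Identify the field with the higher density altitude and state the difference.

Site Q by 328 ft

Site P: ISA temp = 9.4°C, deviation -16.4°C, DA = 2800 + 120 × (-16.4) = 832 ft.
Site Q: ISA temp = 5°C, deviation -32°C, DA = 5000 + 120 × (-32) = 1160 ft.
Site Q is higher by 1160 − 832 = 328 ft.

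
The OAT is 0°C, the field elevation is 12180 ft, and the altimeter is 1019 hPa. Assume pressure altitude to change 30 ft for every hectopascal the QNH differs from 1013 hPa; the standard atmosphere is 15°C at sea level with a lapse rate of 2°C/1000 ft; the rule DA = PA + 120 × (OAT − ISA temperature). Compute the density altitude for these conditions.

13080 ft

Pressure altitude = 12180 + (1013 − 1019) × 30 = 12180 + (-180) = 12000 ft.
ISA temperature at 12000 ft = 15 − 2 × (12000/1000) = -9°C.
ISA deviation = 0 − (-9) = +9°C.
Density altitude = 12000 + 120 × (9) = 13080 ft.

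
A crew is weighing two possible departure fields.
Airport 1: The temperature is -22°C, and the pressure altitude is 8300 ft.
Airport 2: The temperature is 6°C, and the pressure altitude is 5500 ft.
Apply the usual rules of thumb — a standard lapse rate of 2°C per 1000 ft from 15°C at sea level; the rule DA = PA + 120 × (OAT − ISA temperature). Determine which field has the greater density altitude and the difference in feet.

Airport 1 by 112 ft

Airport 1: ISA temp = -1.6°C, deviation -20.4°C, DA = 8300 + 120 × (-20.4) = 5852 ft.
Airport 2: ISA temp = 4°C, deviation +2°C, DA = 5500 + 120 × 2 = 5740 ft.
Airport 1 is higher by 5852 − 5740 = 112 ft.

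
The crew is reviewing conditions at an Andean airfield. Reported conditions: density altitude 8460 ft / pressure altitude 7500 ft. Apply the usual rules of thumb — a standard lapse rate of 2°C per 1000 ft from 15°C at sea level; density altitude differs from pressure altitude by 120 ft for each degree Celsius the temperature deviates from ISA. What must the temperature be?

Density altitude − pressure altitude = 8460 − 7500 = +960 ft.
At 120 ft/°C that is an ISA deviation of 960/120 = +8°C.
ISA temperature at 7500 ft = 15 − 2 × (7500/1000) = 0°C.
OAT = ISA + deviation = 0 + (+8) = 8°C.

8°C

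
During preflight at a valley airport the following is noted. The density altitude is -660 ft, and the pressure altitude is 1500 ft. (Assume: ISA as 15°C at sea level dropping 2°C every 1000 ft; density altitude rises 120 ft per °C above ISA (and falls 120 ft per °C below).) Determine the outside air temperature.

-6°C

Density altitude − pressure altitude = -660 − 1500 = -2160 ft.
At 120 ft/°C that is an ISA deviation of -2160/120 = -18°C.
ISA temperature at 1500 ft = 15 − 2 × (1500/1000) = 12°C.
OAT = ISA + deviation = 12 + (-18) = -6°C.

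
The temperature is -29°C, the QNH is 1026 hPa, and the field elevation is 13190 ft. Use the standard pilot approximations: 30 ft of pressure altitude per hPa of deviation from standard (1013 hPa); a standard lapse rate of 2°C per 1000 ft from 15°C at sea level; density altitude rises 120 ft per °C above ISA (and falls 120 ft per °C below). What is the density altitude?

Pressure altitude = 13190 + (1013 − 1026) × 30 = 13190 + (-390) = 12800 ft.
ISA temperature at 12800 ft = 15 − 2 × (12800/1000) = -10.6°C.
ISA deviation = -29 − (-10.6) = -18.4°C.
Density altitude = 12800 + 120 × (-18.4) = 10592 ft.

10592 ft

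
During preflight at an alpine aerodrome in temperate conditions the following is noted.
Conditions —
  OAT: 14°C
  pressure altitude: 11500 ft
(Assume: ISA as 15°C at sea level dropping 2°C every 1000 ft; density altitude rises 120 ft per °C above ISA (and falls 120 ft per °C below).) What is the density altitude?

ISA temperature at 11500 ft = 15 − 2 × (11500/1000) = -8°C.
ISA deviation = 14 − (-8) = +22°C.
Density altitude = 11500 + 120 × (22) = 11500 + (+2640) = 14140 ft.

14140 ft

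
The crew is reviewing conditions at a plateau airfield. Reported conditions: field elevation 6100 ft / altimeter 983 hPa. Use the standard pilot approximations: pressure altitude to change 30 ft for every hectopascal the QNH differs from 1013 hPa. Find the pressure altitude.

Pressure correction = (1013 − 983) × 30 = +900 ft.
Pressure altitude = 6100 + (+900) = 7000 ft.

7000 ft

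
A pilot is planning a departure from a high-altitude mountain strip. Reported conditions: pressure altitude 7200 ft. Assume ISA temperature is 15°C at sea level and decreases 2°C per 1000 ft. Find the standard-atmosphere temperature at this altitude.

0.6°C

ISA temperature = 15 − 2 × (7200/1000) = 15 − 14.4 = 0.6°C.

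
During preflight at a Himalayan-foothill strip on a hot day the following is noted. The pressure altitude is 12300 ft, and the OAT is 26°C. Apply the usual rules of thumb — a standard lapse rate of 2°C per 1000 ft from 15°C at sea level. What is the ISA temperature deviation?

ISA+35.6°C

ISA temperature at 12300 ft = 15 − 2 × (12300/1000) = -9.6°C.
Deviation = OAT − ISA = 26 − (-9.6) = +35.6°C.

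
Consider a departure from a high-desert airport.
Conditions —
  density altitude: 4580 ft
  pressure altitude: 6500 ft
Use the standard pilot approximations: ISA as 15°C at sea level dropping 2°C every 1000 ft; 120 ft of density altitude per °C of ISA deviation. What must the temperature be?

-14°C

Density altitude − pressure altitude = 4580 − 6500 = -1920 ft.
At 120 ft/°C that is an ISA deviation of -1920/120 = -16°C.
ISA temperature at 6500 ft = 15 − 2 × (6500/1000) = 2°C.
OAT = ISA + deviation = 2 + (-16) = -14°C.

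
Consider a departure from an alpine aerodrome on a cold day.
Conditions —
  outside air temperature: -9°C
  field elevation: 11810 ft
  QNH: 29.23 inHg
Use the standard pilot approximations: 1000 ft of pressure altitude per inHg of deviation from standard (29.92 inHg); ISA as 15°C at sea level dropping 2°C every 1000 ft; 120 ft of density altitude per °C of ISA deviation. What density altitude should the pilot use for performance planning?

Pressure altitude = 11810 + (29.92 − 29.23) × 1000 = 11810 + (+690) = 12500 ft.
ISA temperature at 12500 ft = 15 − 2 × (12500/1000) = -10°C.
ISA deviation = -9 − (-10) = +1°C.
Density altitude = 12500 + 120 × (1) = 12620 ft.

12620 ft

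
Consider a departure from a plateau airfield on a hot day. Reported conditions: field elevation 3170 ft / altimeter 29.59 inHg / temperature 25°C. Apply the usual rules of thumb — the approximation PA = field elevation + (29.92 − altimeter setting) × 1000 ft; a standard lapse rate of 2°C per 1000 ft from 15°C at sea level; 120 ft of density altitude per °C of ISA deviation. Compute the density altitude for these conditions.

5540 ft

Pressure altitude = 3170 + (29.92 − 29.59) × 1000 = 3170 + (+330) = 3500 ft.
ISA temperature at 3500 ft = 15 − 2 × (3500/1000) = 8°C.
ISA deviation = 25 − 8 = +17°C.
Density altitude = 3500 + 120 × (17) = 5540 ft.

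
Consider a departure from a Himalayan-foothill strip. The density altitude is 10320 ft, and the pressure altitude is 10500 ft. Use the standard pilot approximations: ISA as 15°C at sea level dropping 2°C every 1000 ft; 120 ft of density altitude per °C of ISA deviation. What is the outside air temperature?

-7.5°C

Density altitude − pressure altitude = 10320 − 10500 = -180 ft.
At 120 ft/°C that is an ISA deviation of -180/120 = -1.5°C.
ISA temperature at 10500 ft = 15 − 2 × (10500/1000) = -6°C.
OAT = ISA + deviation = -6 + (-1.5) = -7.5°C.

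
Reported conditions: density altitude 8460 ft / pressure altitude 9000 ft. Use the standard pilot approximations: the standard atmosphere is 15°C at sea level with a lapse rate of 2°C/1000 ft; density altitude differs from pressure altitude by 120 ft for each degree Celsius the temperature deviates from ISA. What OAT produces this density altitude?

-7.5°C

Density altitude − pressure altitude = 8460 − 9000 = -540 ft.
At 120 ft/°C that is an ISA deviation of -540/120 = -4.5°C.
ISA temperature at 9000 ft = 15 − 2 × (9000/1000) = -3°C.
OAT = ISA + deviation = -3 + (-4.5) = -7.5°C.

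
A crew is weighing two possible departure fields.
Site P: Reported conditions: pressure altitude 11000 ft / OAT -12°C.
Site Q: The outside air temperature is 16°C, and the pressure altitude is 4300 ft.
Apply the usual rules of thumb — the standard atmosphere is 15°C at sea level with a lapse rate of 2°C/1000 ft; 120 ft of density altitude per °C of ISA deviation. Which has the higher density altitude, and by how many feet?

Site P by 4948 ft

Site P: ISA temp = -7°C, deviation -5°C, DA = 11000 + 120 × (-5) = 10400 ft.
Site Q: ISA temp = 6.4°C, deviation +9.6°C, DA = 4300 + 120 × 9.6 = 5452 ft.
Site P is higher by 10400 − 5452 = 4948 ft.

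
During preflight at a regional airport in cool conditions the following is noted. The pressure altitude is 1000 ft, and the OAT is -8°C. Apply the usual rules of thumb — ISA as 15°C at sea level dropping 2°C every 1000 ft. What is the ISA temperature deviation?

ISA temperature at 1000 ft = 15 − 2 × (1000/1000) = 13°C.
Deviation = OAT − ISA = -8 − 13 = -21°C.

ISA-21°C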